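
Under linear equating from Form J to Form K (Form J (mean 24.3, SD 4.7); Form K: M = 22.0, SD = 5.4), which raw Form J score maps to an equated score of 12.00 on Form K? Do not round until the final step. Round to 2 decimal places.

15.60

Invert y = (SD_Y/SD_X)(x − M_X) + M_Y:
x = (SD_X/SD_Y)(y − M_Y) + M_X = (4.7/5.4)(12.00 − 22.0) + 24.3
x = 0.870370 × -10.000 + 24.3 = 15.60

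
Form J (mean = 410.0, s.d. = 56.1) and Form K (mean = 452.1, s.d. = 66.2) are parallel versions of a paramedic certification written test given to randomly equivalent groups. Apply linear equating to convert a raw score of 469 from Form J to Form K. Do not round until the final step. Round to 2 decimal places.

521.72

Linear equating: y = (SD_Y/SD_X)(x − M_X) + M_Y
y = (66.2/56.1)(469 − 410.0) + 452.1
y = 1.180036 × 59.0 + 452.1 = 69.6221 + 452.1 = 521.72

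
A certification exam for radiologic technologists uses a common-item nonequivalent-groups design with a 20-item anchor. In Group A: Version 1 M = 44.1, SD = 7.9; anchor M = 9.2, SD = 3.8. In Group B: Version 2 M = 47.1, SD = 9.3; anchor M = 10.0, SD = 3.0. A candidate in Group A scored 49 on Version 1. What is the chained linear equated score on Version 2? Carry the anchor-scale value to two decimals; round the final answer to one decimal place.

Version 1 → anchor (Group A): v = (3.8/7.9)(49 − 44.1) + 9.2 = 11.56
anchor → Version 2 (Group B): y = (9.3/3.0)(11.56 − 10.0) + 47.1 = 51.9

51.9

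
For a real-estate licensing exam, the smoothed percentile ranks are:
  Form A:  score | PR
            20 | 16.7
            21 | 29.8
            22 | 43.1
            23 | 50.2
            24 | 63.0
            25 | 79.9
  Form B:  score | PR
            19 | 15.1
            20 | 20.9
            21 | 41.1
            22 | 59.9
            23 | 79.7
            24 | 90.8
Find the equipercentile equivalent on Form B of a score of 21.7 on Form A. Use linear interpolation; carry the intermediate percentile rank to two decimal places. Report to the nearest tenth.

PR of 21.7 on Form A: 29.8 + (21.7 − 21)/(22 − 21) × (43.1 − 29.8) = 39.11
On Form B, PR 39.11 falls between score 20 (PR 20.9) and 21 (PR 41.1).
Interpolate: 20 + (39.11 − 20.9)/(41.1 − 20.9) × (21 − 20) = 20.9

20.9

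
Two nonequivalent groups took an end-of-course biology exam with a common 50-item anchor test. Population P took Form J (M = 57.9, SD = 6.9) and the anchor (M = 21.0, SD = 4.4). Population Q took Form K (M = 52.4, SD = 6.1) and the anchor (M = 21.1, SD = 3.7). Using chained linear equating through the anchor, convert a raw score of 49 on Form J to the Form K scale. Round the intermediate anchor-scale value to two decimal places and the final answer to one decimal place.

Form J → anchor (Population P): v = (4.4/6.9)(49 − 57.9) + 21.0 = 15.32
anchor → Form K (Population Q): y = (6.1/3.7)(15.32 − 21.1) + 52.4 = 42.9

42.9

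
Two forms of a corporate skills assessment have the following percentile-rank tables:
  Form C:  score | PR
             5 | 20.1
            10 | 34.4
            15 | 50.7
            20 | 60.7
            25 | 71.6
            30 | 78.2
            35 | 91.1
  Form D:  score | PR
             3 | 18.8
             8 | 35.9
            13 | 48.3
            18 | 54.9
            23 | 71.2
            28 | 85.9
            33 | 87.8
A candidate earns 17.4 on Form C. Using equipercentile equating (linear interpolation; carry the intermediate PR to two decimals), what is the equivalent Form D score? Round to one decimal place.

PR of 17.4 on Form C: 50.7 + (17.4 − 15)/(20 − 15) × (60.7 − 50.7) = 55.50
On Form D, PR 55.50 falls between score 18 (PR 54.9) and 23 (PR 71.2).
Interpolate: 18 + (55.50 − 54.9)/(71.2 − 54.9) × (23 − 18) = 18.2

18.2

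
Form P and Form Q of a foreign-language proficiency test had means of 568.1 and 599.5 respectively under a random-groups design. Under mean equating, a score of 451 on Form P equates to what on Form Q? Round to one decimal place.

482.4

Mean equating: y = x + (M_Y − M_X) = 451 + (599.5 − 568.1) = 482.4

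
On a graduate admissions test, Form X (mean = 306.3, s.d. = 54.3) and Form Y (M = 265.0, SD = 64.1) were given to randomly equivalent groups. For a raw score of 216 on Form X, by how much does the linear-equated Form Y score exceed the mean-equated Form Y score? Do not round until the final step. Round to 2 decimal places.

Mean-equated: 216 + (265.0 − 306.3) = 174.70
Linear-equated: (64.1/54.3)(216 − 306.3) + 265.0 = 158.403
Difference = 158.403 − 174.70 = -16.30

-16.30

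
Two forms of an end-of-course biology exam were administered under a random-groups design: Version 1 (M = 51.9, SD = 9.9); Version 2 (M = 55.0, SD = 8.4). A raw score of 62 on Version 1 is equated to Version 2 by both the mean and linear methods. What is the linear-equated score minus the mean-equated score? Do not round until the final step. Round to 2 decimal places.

Mean-equated: 62 + (55.0 − 51.9) = 65.10
Linear-equated: (8.4/9.9)(62 − 51.9) + 55.0 = 63.570
Difference = 63.570 − 65.10 = -1.53

-1.53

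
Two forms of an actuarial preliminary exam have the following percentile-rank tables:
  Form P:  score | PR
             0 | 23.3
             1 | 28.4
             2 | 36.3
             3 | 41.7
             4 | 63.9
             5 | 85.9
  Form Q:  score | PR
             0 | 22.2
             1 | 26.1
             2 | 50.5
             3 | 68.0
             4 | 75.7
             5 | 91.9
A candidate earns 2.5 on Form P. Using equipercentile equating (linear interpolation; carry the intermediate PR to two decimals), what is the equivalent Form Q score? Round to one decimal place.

PR of 2.5 on Form P: 36.3 + (2.5 − 2)/(3 − 2) × (41.7 − 36.3) = 39.00
On Form Q, PR 39.00 falls between score 1 (PR 26.1) and 2 (PR 50.5).
Interpolate: 1 + (39.00 − 26.1)/(50.5 − 26.1) × (2 − 1) = 1.5

1.5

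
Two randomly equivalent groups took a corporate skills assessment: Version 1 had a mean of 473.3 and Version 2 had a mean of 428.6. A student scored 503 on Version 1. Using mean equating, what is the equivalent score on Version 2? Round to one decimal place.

458.3

Mean equating: y = x + (M_Y − M_X) = 503 + (428.6 − 473.3) = 458.3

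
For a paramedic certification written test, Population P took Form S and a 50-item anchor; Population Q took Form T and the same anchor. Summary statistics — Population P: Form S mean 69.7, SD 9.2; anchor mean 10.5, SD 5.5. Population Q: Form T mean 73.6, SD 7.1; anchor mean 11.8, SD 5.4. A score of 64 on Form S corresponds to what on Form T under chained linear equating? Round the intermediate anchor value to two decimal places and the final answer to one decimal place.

Form S → anchor (Population P): v = (5.5/9.2)(64 − 69.7) + 10.5 = 7.09
anchor → Form T (Population Q): y = (7.1/5.4)(7.09 − 11.8) + 73.6 = 67.4

67.4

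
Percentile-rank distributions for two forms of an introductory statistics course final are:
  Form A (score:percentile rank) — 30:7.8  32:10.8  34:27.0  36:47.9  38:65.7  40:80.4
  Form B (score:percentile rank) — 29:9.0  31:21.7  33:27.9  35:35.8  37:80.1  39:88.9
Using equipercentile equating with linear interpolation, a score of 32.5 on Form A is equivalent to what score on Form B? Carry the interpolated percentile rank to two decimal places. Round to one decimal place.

PR of 32.5 on Form A: 10.8 + (32.5 − 32)/(34 − 32) × (27.0 − 10.8) = 14.85
On Form B, PR 14.85 falls between score 29 (PR 9.0) and 31 (PR 21.7).
Interpolate: 29 + (14.85 − 9.0)/(21.7 − 9.0) × (31 − 29) = 29.9

29.9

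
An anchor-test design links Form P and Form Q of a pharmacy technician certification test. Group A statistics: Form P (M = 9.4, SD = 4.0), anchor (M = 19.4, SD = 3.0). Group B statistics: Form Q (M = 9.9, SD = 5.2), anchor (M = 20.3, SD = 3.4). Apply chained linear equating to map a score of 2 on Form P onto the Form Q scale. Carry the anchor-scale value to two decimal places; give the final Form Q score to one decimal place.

0.0

Form P → anchor (Group A): v = (3.0/4.0)(2 − 9.4) + 19.4 = 13.85
anchor → Form Q (Group B): y = (5.2/3.4)(13.85 − 20.3) + 9.9 = 0.0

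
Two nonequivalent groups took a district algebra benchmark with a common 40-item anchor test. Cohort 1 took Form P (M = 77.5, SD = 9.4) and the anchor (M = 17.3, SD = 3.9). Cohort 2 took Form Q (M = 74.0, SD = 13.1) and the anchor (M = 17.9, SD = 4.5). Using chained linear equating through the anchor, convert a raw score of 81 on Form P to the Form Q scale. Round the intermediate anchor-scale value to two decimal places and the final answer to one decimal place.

76.5

Form P → anchor (Cohort 1): v = (3.9/9.4)(81 − 77.5) + 17.3 = 18.75
anchor → Form Q (Cohort 2): y = (13.1/4.5)(18.75 − 17.9) + 74.0 = 76.5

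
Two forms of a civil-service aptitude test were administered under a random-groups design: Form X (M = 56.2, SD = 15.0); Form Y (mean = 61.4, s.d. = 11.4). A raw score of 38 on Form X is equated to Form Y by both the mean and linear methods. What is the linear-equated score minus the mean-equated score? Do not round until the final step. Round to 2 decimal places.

4.37

Mean-equated: 38 + (61.4 − 56.2) = 43.20
Linear-equated: (11.4/15.0)(38 − 56.2) + 61.4 = 47.568
Difference = 47.568 − 43.20 = 4.37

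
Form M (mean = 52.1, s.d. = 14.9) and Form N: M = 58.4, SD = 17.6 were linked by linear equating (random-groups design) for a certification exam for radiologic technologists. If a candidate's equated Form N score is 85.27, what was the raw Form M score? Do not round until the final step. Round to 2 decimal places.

Invert y = (SD_Y/SD_X)(x − M_X) + M_Y:
x = (SD_X/SD_Y)(y − M_Y) + M_X = (14.9/17.6)(85.27 − 58.4) + 52.1
x = 0.846591 × 26.870 + 52.1 = 74.85

74.85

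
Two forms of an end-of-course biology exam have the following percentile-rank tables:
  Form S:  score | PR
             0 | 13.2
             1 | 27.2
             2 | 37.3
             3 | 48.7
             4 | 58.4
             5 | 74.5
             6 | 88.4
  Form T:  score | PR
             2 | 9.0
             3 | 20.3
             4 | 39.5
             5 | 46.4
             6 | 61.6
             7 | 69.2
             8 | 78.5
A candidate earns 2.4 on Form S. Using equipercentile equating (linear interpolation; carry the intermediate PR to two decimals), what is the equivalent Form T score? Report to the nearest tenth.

4.3

PR of 2.4 on Form S: 37.3 + (2.4 − 2)/(3 − 2) × (48.7 − 37.3) = 41.86
On Form T, PR 41.86 falls between score 4 (PR 39.5) and 5 (PR 46.4).
Interpolate: 4 + (41.86 − 39.5)/(46.4 − 39.5) × (5 − 4) = 4.3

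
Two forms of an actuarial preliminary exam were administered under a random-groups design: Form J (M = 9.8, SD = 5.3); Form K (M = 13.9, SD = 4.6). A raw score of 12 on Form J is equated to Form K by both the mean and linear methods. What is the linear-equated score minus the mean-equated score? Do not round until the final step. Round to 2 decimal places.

-0.29

Mean-equated: 12 + (13.9 − 9.8) = 16.10
Linear-equated: (4.6/5.3)(12 − 9.8) + 13.9 = 15.809
Difference = 15.809 − 16.10 = -0.29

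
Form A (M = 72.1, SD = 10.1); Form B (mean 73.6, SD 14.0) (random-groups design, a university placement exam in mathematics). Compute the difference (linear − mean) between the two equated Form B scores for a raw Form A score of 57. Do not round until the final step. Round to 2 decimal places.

-5.83

Mean-equated: 57 + (73.6 − 72.1) = 58.50
Linear-equated: (14.0/10.1)(57 − 72.1) + 73.6 = 52.669
Difference = 52.669 − 58.50 = -5.83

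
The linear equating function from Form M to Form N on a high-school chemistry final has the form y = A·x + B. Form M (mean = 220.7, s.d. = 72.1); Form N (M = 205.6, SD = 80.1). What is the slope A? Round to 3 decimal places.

1.111

A = SD_Y / SD_X = 80.1 / 72.1 = 1.111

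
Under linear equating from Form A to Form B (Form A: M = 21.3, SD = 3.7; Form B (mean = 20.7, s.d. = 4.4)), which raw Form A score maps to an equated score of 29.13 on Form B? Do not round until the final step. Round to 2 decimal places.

28.39

Invert y = (SD_Y/SD_X)(x − M_X) + M_Y:
x = (SD_X/SD_Y)(y − M_Y) + M_X = (3.7/4.4)(29.13 − 20.7) + 21.3
x = 0.840909 × 8.430 + 21.3 = 28.39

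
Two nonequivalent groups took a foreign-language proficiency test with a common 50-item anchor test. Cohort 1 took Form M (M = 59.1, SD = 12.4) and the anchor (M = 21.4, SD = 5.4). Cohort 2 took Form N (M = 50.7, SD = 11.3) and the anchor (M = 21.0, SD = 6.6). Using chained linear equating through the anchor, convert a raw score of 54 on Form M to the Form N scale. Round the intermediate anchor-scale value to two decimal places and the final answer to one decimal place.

47.6

Form M → anchor (Cohort 1): v = (5.4/12.4)(54 − 59.1) + 21.4 = 19.18
anchor → Form N (Cohort 2): y = (11.3/6.6)(19.18 − 21.0) + 50.7 = 47.6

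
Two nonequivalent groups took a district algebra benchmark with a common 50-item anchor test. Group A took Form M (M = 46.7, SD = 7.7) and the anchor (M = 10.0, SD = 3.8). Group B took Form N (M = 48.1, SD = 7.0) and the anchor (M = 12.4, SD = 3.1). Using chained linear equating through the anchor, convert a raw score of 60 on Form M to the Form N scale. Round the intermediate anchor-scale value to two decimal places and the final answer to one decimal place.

57.5

Form M → anchor (Group A): v = (3.8/7.7)(60 − 46.7) + 10.0 = 16.56
anchor → Form N (Group B): y = (7.0/3.1)(16.56 − 12.4) + 48.1 = 57.5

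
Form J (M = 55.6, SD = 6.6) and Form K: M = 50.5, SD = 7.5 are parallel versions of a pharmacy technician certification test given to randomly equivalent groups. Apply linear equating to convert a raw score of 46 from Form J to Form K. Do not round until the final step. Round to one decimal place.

39.6

Linear equating: y = (SD_Y/SD_X)(x − M_X) + M_Y
y = (7.5/6.6)(46 − 55.6) + 50.5
y = 1.136364 × -9.6 + 50.5 = -10.9091 + 50.5 = 39.6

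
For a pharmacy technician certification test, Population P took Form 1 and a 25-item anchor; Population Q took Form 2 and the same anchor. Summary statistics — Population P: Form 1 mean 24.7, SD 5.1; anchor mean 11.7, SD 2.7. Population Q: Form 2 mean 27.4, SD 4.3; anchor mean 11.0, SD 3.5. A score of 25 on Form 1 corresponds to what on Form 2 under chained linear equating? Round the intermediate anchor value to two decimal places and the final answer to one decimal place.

28.5

Form 1 → anchor (Population P): v = (2.7/5.1)(25 − 24.7) + 11.7 = 11.86
anchor → Form 2 (Population Q): y = (4.3/3.5)(11.86 − 11.0) + 27.4 = 28.5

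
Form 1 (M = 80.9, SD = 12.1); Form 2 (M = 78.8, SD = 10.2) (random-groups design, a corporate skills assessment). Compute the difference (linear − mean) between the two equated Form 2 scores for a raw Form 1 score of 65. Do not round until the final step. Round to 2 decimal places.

2.50

Mean-equated: 65 + (78.8 − 80.9) = 62.90
Linear-equated: (10.2/12.1)(65 − 80.9) + 78.8 = 65.397
Difference = 65.397 − 62.90 = 2.50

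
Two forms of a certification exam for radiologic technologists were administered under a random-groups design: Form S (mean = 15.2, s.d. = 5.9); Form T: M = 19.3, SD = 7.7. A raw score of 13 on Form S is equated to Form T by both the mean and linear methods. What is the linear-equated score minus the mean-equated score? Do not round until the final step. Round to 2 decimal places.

Mean-equated: 13 + (19.3 − 15.2) = 17.10
Linear-equated: (7.7/5.9)(13 − 15.2) + 19.3 = 16.429
Difference = 16.429 − 17.10 = -0.67

-0.67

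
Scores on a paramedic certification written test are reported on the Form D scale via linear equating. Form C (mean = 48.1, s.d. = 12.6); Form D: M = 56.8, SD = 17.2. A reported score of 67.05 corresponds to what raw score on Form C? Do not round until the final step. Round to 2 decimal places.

Invert y = (SD_Y/SD_X)(x − M_X) + M_Y:
x = (SD_X/SD_Y)(y − M_Y) + M_X = (12.6/17.2)(67.05 − 56.8) + 48.1
x = 0.732558 × 10.250 + 48.1 = 55.61

55.61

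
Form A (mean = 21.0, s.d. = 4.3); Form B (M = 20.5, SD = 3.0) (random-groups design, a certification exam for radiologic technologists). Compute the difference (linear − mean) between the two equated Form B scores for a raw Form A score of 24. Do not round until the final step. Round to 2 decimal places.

-0.91

Mean-equated: 24 + (20.5 − 21.0) = 23.50
Linear-equated: (3.0/4.3)(24 − 21.0) + 20.5 = 22.593
Difference = 22.593 − 23.50 = -0.91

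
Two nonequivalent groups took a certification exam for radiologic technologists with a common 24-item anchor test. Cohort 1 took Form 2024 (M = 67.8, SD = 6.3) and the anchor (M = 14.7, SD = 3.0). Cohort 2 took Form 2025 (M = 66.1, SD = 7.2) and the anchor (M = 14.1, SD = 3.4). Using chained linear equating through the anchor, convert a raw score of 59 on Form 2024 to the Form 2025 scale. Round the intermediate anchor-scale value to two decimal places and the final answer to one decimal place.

Form 2024 → anchor (Cohort 1): v = (3.0/6.3)(59 − 67.8) + 14.7 = 10.51
anchor → Form 2025 (Cohort 2): y = (7.2/3.4)(10.51 − 14.1) + 66.1 = 58.5

58.5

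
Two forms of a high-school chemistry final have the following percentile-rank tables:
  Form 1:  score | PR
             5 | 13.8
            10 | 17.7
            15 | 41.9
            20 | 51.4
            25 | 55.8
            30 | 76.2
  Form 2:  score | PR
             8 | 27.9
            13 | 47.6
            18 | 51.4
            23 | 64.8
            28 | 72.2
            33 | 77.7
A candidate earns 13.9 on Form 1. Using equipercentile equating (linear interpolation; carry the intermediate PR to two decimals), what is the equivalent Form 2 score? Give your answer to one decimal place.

PR of 13.9 on Form 1: 17.7 + (13.9 − 10)/(15 − 10) × (41.9 − 17.7) = 36.58
On Form 2, PR 36.58 falls between score 8 (PR 27.9) and 13 (PR 47.6).
Interpolate: 8 + (36.58 − 27.9)/(47.6 − 27.9) × (13 − 8) = 10.2

10.2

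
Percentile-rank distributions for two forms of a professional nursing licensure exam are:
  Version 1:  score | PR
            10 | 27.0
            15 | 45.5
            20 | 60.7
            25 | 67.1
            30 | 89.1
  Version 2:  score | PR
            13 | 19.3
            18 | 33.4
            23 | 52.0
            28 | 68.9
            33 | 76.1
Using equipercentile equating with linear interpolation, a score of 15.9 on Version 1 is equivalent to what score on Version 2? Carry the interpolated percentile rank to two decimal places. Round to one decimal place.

22.0

PR of 15.9 on Version 1: 45.5 + (15.9 − 15)/(20 − 15) × (60.7 − 45.5) = 48.24
On Version 2, PR 48.24 falls between score 18 (PR 33.4) and 23 (PR 52.0).
Interpolate: 18 + (48.24 − 33.4)/(52.0 − 33.4) × (23 − 18) = 22.0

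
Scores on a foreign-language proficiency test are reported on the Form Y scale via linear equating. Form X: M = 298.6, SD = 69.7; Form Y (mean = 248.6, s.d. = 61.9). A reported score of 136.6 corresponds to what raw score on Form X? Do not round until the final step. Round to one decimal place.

Invert y = (SD_Y/SD_X)(x − M_X) + M_Y:
x = (SD_X/SD_Y)(y − M_Y) + M_X = (69.7/61.9)(136.6 − 248.6) + 298.6
x = 1.126010 × -112.000 + 298.6 = 172.5

172.5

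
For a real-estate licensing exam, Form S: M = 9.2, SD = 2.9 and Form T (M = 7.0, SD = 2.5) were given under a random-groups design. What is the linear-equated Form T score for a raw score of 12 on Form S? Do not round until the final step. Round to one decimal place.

9.4

Linear equating: y = (SD_Y/SD_X)(x − M_X) + M_Y
y = (2.5/2.9)(12 − 9.2) + 7.0
y = 0.862069 × 2.8 + 7.0 = 2.4138 + 7.0 = 9.4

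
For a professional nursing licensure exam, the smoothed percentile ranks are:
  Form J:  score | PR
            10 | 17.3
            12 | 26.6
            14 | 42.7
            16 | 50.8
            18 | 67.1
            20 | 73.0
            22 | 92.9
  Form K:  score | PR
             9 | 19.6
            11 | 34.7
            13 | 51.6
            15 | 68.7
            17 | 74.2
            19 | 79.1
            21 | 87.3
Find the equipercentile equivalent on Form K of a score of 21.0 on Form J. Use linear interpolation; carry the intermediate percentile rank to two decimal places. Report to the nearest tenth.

19.9

PR of 21.0 on Form J: 73.0 + (21.0 − 20)/(22 − 20) × (92.9 − 73.0) = 82.95
On Form K, PR 82.95 falls between score 19 (PR 79.1) and 21 (PR 87.3).
Interpolate: 19 + (82.95 − 79.1)/(87.3 − 79.1) × (21 − 19) = 19.9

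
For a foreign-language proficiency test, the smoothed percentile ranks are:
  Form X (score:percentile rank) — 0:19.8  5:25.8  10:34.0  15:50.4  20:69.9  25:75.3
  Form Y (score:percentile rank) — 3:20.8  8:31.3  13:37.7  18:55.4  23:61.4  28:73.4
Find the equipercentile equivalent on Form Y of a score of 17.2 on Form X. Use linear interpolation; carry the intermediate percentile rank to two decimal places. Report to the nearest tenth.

PR of 17.2 on Form X: 50.4 + (17.2 − 15)/(20 − 15) × (69.9 − 50.4) = 58.98
On Form Y, PR 58.98 falls between score 18 (PR 55.4) and 23 (PR 61.4).
Interpolate: 18 + (58.98 − 55.4)/(61.4 − 55.4) × (23 − 18) = 21.0

21.0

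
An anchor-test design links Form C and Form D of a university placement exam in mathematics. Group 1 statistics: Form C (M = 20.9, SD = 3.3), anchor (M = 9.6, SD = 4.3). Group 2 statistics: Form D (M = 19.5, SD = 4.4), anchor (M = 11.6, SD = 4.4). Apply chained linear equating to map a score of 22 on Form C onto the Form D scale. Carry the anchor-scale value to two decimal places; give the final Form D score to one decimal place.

18.9

Form C → anchor (Group 1): v = (4.3/3.3)(22 − 20.9) + 9.6 = 11.03
anchor → Form D (Group 2): y = (4.4/4.4)(11.03 − 11.6) + 19.5 = 18.9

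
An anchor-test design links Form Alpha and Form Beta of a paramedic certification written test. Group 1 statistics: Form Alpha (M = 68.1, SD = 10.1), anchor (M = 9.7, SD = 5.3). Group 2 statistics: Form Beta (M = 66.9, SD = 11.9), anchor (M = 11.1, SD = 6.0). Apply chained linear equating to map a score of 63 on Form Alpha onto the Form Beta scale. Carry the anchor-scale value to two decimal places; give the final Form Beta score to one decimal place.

58.8

Form Alpha → anchor (Group 1): v = (5.3/10.1)(63 − 68.1) + 9.7 = 7.02
anchor → Form Beta (Group 2): y = (11.9/6.0)(7.02 − 11.1) + 66.9 = 58.8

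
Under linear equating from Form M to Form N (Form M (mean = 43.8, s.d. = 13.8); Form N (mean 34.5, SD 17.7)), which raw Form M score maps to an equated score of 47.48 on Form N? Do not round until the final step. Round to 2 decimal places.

53.92

Invert y = (SD_Y/SD_X)(x − M_X) + M_Y:
x = (SD_X/SD_Y)(y − M_Y) + M_X = (13.8/17.7)(47.48 − 34.5) + 43.8
x = 0.779661 × 12.980 + 43.8 = 53.92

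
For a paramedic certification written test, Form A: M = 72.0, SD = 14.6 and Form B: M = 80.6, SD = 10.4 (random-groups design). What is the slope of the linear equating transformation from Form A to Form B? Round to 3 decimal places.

A = SD_Y / SD_X = 10.4 / 14.6 = 0.712

0.712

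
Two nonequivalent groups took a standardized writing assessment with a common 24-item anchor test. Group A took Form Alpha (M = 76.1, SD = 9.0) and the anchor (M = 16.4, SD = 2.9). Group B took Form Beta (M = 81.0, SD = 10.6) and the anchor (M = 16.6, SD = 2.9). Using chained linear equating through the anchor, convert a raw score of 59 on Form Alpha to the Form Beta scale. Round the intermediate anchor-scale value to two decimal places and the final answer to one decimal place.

Form Alpha → anchor (Group A): v = (2.9/9.0)(59 − 76.1) + 16.4 = 10.89
anchor → Form Beta (Group B): y = (10.6/2.9)(10.89 − 16.6) + 81.0 = 60.1

60.1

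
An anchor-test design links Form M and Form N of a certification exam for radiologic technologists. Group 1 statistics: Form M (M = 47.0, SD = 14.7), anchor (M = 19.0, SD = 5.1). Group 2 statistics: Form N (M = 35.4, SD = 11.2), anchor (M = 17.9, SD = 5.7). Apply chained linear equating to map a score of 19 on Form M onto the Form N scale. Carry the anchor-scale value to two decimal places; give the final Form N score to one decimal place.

Form M → anchor (Group 1): v = (5.1/14.7)(19 − 47.0) + 19.0 = 9.29
anchor → Form N (Group 2): y = (11.2/5.7)(9.29 − 17.9) + 35.4 = 18.5

18.5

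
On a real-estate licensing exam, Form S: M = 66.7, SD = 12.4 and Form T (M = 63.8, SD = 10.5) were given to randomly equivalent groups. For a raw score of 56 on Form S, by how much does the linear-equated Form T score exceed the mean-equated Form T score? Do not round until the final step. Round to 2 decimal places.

1.64

Mean-equated: 56 + (63.8 − 66.7) = 53.10
Linear-equated: (10.5/12.4)(56 − 66.7) + 63.8 = 54.740
Difference = 54.740 − 53.10 = 1.64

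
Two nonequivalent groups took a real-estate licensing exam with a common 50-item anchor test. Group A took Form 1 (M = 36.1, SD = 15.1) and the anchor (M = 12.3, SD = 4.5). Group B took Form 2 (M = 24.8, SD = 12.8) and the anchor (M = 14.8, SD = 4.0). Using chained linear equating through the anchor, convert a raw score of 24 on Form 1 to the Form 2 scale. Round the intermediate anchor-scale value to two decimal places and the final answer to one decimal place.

5.2

Form 1 → anchor (Group A): v = (4.5/15.1)(24 − 36.1) + 12.3 = 8.69
anchor → Form 2 (Group B): y = (12.8/4.0)(8.69 − 14.8) + 24.8 = 5.2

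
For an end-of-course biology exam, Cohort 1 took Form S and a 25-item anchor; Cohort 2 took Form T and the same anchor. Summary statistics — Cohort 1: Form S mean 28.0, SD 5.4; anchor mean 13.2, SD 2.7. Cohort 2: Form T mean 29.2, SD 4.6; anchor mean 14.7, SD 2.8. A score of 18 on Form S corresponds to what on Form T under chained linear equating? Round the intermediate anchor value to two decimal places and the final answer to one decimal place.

18.5

Form S → anchor (Cohort 1): v = (2.7/5.4)(18 − 28.0) + 13.2 = 8.20
anchor → Form T (Cohort 2): y = (4.6/2.8)(8.20 − 14.7) + 29.2 = 18.5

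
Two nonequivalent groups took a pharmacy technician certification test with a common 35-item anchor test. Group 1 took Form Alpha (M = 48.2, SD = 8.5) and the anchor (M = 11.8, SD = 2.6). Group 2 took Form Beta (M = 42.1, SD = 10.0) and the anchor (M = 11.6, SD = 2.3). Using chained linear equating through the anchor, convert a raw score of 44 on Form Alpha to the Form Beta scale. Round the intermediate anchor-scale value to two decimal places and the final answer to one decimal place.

Form Alpha → anchor (Group 1): v = (2.6/8.5)(44 − 48.2) + 11.8 = 10.52
anchor → Form Beta (Group 2): y = (10.0/2.3)(10.52 − 11.6) + 42.1 = 37.4

37.4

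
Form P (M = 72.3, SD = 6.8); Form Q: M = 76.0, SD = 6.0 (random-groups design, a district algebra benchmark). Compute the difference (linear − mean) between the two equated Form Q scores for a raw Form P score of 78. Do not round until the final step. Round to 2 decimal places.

Mean-equated: 78 + (76.0 − 72.3) = 81.70
Linear-equated: (6.0/6.8)(78 − 72.3) + 76.0 = 81.029
Difference = 81.029 − 81.70 = -0.67

-0.67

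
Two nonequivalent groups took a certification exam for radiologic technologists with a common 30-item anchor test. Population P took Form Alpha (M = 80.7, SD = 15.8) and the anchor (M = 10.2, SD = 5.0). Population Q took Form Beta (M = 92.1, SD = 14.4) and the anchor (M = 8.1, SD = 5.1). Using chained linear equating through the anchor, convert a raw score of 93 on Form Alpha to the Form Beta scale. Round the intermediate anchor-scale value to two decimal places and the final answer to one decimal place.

109.0

Form Alpha → anchor (Population P): v = (5.0/15.8)(93 − 80.7) + 10.2 = 14.09
anchor → Form Beta (Population Q): y = (14.4/5.1)(14.09 − 8.1) + 92.1 = 109.0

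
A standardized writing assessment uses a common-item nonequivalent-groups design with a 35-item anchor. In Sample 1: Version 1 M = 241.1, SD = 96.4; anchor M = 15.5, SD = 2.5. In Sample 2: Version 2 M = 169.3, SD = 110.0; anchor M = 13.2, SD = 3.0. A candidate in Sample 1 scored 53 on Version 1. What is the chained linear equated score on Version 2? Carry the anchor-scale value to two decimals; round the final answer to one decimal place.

74.7

Version 1 → anchor (Sample 1): v = (2.5/96.4)(53 − 241.1) + 15.5 = 10.62
anchor → Version 2 (Sample 2): y = (110.0/3.0)(10.62 − 13.2) + 169.3 = 74.7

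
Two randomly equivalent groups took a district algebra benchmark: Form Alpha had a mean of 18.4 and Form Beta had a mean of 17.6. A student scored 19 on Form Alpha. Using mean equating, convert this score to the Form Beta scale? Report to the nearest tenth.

Mean equating: y = x + (M_Y − M_X) = 19 + (17.6 − 18.4) = 18.2

18.2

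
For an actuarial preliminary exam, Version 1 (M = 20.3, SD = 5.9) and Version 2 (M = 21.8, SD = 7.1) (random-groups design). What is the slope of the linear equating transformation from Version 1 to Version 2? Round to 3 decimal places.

1.203

A = SD_Y / SD_X = 7.1 / 5.9 = 1.203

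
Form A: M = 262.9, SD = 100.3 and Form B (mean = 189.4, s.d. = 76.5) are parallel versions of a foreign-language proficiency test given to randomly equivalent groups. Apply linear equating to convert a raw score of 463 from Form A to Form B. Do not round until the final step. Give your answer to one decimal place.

342.0

Linear equating: y = (SD_Y/SD_X)(x − M_X) + M_Y
y = (76.5/100.3)(463 − 262.9) + 189.4
y = 0.762712 × 200.1 + 189.4 = 152.6186 + 189.4 = 342.0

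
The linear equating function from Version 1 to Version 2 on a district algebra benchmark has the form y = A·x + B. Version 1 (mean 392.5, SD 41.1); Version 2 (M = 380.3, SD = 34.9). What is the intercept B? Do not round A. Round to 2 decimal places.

A = SD_Y / SD_X = 34.9 / 41.1 = 0.849148
B = M_Y − A·M_X = 380.3 − 0.849148 × 392.5 = 47.01

47.01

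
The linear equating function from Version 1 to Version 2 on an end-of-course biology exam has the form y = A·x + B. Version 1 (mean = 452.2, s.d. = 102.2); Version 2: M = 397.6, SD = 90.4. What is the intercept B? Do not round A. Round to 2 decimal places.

-2.39

A = SD_Y / SD_X = 90.4 / 102.2 = 0.884540
B = M_Y − A·M_X = 397.6 − 0.884540 × 452.2 = -2.39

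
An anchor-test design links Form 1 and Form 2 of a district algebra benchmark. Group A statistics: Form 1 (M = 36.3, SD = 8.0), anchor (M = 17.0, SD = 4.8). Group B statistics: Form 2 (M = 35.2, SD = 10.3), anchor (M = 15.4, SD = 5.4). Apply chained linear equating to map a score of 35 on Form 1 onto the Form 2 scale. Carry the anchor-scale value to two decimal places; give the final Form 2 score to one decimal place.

Form 1 → anchor (Group A): v = (4.8/8.0)(35 − 36.3) + 17.0 = 16.22
anchor → Form 2 (Group B): y = (10.3/5.4)(16.22 − 15.4) + 35.2 = 36.8

36.8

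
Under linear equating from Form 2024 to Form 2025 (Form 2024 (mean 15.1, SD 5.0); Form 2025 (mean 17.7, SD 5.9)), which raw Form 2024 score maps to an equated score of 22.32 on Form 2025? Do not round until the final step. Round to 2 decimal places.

Invert y = (SD_Y/SD_X)(x − M_X) + M_Y:
x = (SD_X/SD_Y)(y − M_Y) + M_X = (5.0/5.9)(22.32 − 17.7) + 15.1
x = 0.847458 × 4.620 + 15.1 = 19.02

19.02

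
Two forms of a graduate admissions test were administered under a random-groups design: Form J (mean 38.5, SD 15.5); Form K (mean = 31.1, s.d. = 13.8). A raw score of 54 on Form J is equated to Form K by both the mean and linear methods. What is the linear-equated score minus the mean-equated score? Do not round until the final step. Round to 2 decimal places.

Mean-equated: 54 + (31.1 − 38.5) = 46.60
Linear-equated: (13.8/15.5)(54 − 38.5) + 31.1 = 44.900
Difference = 44.900 − 46.60 = -1.70

-1.70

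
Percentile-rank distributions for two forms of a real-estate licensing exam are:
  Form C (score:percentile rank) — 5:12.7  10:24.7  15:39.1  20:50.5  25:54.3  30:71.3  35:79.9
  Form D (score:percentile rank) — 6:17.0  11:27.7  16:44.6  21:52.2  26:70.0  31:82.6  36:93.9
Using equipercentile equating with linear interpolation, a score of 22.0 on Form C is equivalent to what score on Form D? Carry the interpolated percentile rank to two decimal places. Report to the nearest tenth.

20.9

PR of 22.0 on Form C: 50.5 + (22.0 − 20)/(25 − 20) × (54.3 − 50.5) = 52.02
On Form D, PR 52.02 falls between score 16 (PR 44.6) and 21 (PR 52.2).
Interpolate: 16 + (52.02 − 44.6)/(52.2 − 44.6) × (21 − 16) = 20.9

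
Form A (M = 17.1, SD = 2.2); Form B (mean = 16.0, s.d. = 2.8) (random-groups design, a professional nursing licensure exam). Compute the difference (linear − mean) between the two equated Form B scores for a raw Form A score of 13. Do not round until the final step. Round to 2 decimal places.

Mean-equated: 13 + (16.0 − 17.1) = 11.90
Linear-equated: (2.8/2.2)(13 − 17.1) + 16.0 = 10.782
Difference = 10.782 − 11.90 = -1.12

-1.12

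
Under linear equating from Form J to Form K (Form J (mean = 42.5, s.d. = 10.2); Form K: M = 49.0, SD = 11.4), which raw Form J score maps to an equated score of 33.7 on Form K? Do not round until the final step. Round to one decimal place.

28.8

Invert y = (SD_Y/SD_X)(x − M_X) + M_Y:
x = (SD_X/SD_Y)(y − M_Y) + M_X = (10.2/11.4)(33.7 − 49.0) + 42.5
x = 0.894737 × -15.300 + 42.5 = 28.8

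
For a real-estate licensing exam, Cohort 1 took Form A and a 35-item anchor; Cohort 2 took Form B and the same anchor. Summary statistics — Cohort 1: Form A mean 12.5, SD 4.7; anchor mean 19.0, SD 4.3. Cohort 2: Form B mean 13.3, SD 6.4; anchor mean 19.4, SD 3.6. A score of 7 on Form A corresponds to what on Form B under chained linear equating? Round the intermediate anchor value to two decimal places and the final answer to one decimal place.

3.6

Form A → anchor (Cohort 1): v = (4.3/4.7)(7 − 12.5) + 19.0 = 13.97
anchor → Form B (Cohort 2): y = (6.4/3.6)(13.97 − 19.4) + 13.3 = 3.6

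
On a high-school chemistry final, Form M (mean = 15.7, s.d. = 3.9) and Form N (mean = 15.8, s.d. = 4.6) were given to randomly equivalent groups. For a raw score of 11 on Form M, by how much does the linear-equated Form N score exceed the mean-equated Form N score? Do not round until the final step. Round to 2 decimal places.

Mean-equated: 11 + (15.8 − 15.7) = 11.10
Linear-equated: (4.6/3.9)(11 − 15.7) + 15.8 = 10.256
Difference = 10.256 − 11.10 = -0.84

-0.84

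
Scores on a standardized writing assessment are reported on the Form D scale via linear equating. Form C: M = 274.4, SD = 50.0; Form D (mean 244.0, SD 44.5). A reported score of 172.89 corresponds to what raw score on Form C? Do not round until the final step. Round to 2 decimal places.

Invert y = (SD_Y/SD_X)(x − M_X) + M_Y:
x = (SD_X/SD_Y)(y − M_Y) + M_X = (50.0/44.5)(172.89 − 244.0) + 274.4
x = 1.123596 × -71.110 + 274.4 = 194.50

194.50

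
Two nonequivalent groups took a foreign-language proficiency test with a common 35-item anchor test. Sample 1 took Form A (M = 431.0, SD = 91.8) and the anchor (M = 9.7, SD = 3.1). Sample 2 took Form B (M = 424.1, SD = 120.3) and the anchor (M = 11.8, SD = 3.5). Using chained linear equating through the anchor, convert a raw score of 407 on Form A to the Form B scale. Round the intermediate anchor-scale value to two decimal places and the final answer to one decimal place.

Form A → anchor (Sample 1): v = (3.1/91.8)(407 − 431.0) + 9.7 = 8.89
anchor → Form B (Sample 2): y = (120.3/3.5)(8.89 − 11.8) + 424.1 = 324.1

324.1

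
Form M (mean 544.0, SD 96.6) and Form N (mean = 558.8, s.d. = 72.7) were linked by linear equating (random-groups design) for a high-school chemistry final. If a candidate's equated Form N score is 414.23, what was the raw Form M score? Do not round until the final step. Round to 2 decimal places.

Invert y = (SD_Y/SD_X)(x − M_X) + M_Y:
x = (SD_X/SD_Y)(y − M_Y) + M_X = (96.6/72.7)(414.23 − 558.8) + 544.0
x = 1.328748 × -144.570 + 544.0 = 351.90

351.90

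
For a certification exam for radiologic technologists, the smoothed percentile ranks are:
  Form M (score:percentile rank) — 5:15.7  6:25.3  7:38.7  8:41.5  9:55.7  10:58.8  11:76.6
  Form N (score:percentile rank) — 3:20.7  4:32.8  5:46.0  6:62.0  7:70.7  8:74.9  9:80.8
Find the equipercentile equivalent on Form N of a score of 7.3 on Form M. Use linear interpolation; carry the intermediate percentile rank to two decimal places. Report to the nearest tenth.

4.5

PR of 7.3 on Form M: 38.7 + (7.3 − 7)/(8 − 7) × (41.5 − 38.7) = 39.54
On Form N, PR 39.54 falls between score 4 (PR 32.8) and 5 (PR 46.0).
Interpolate: 4 + (39.54 − 32.8)/(46.0 − 32.8) × (5 − 4) = 4.5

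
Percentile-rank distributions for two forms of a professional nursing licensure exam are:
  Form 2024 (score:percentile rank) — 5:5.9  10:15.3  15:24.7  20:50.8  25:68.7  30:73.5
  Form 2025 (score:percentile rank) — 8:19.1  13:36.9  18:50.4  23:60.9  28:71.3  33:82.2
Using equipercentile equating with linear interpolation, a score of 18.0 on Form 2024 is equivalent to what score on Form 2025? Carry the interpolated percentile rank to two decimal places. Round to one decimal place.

PR of 18.0 on Form 2024: 24.7 + (18.0 − 15)/(20 − 15) × (50.8 − 24.7) = 40.36
On Form 2025, PR 40.36 falls between score 13 (PR 36.9) and 18 (PR 50.4).
Interpolate: 13 + (40.36 − 36.9)/(50.4 − 36.9) × (18 − 13) = 14.3

14.3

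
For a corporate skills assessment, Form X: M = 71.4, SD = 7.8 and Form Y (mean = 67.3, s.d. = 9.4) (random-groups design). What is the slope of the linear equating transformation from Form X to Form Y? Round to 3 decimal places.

A = SD_Y / SD_X = 9.4 / 7.8 = 1.205

1.205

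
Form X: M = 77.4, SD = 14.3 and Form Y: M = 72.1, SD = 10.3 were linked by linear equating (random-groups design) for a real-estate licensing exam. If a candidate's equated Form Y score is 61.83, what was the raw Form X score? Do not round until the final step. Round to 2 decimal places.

63.14

Invert y = (SD_Y/SD_X)(x − M_X) + M_Y:
x = (SD_X/SD_Y)(y − M_Y) + M_X = (14.3/10.3)(61.83 − 72.1) + 77.4
x = 1.388350 × -10.270 + 77.4 = 63.14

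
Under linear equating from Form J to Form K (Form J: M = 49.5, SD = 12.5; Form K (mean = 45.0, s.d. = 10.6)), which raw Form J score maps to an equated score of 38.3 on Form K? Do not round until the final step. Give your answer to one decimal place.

Invert y = (SD_Y/SD_X)(x − M_X) + M_Y:
x = (SD_X/SD_Y)(y − M_Y) + M_X = (12.5/10.6)(38.3 − 45.0) + 49.5
x = 1.179245 × -6.700 + 49.5 = 41.6

41.6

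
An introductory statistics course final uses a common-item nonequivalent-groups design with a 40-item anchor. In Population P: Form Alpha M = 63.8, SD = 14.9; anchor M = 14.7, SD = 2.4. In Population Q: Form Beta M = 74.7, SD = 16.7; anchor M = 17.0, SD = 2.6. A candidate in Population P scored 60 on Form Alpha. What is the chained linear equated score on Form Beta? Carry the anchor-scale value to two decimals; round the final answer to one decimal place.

56.0

Form Alpha → anchor (Population P): v = (2.4/14.9)(60 − 63.8) + 14.7 = 14.09
anchor → Form Beta (Population Q): y = (16.7/2.6)(14.09 − 17.0) + 74.7 = 56.0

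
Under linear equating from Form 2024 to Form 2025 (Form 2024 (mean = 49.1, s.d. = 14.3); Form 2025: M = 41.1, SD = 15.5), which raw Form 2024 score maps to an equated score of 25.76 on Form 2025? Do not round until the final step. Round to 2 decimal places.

Invert y = (SD_Y/SD_X)(x − M_X) + M_Y:
x = (SD_X/SD_Y)(y − M_Y) + M_X = (14.3/15.5)(25.76 − 41.1) + 49.1
x = 0.922581 × -15.340 + 49.1 = 34.95

34.95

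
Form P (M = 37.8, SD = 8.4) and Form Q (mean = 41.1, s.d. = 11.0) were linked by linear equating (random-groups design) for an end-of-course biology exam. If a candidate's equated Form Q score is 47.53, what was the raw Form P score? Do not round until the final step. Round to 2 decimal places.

Invert y = (SD_Y/SD_X)(x − M_X) + M_Y:
x = (SD_X/SD_Y)(y − M_Y) + M_X = (8.4/11.0)(47.53 − 41.1) + 37.8
x = 0.763636 × 6.430 + 37.8 = 42.71

42.71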